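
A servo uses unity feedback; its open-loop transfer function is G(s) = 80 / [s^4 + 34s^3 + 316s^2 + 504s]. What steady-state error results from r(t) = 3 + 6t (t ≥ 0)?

The denominator has no term below 504s — 1 pole at s=0, type 1. Taking each input component in turn:
  • 3: tracked with zero error.
  • 6t: e_ss = 6/K_v with K_v=10/63 → 37.8.
Total e_ss = 37.8.

37.8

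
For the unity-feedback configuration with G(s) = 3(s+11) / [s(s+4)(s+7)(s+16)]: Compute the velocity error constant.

System type = 1 (one pole at s=0).
K_v = lim_{s→0} s·G(s) = 3·11 / (4·7·16) = 33/448.

33/448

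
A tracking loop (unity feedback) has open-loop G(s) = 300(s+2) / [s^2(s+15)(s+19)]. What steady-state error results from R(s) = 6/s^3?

2.85

The open loop has two poles at the origin → type 2 system.
K_a = lim_{s→0} s^2·G(s) = 300·2 / (15·19) = 40/19.
r(t) = 3t^2 gives R(s) = 6/s^3.
e_ss = 6/K_a = 6/(40/19) = 2.85.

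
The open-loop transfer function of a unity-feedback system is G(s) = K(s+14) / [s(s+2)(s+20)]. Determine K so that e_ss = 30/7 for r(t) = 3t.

2

G(s) has one factor of s in the denominator, so the system is type 1.
K_v = lim_{s→0} s·G(s) = K·14 / (2·20) = 0.35·K.
e_ss = 3/K_v = 30/7 ⇒ K_v = 0.7 ⇒ K = 0.7/0.35 = 2.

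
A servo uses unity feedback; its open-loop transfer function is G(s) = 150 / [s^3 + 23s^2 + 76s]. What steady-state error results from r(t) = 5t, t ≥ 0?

The denominator has no term below 76s — 1 pole at s=0, type 1.
K_v = lim_{s→0} s·G(s) = 150 / 76 = 75/38.
e_ss = 5/K_v = 5/(75/38) = 38/15.

38/15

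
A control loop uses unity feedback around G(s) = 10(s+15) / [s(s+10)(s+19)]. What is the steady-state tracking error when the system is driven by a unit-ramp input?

19/15

G(s) has one factor of s in the denominator, so the system is type 1.
K_v = lim_{s→0} s·G(s) = 10·15 / (10·19) = 15/19.
e_ss = 1/K_v = 1/(15/19) = 19/15.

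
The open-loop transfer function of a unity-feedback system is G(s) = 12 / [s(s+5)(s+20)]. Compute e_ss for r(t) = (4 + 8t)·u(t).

200/3

G(s) has one factor of s in the denominator, so the system is type 1. By superposition:
  • 4: tracked with zero error.
  • 8t: e_ss = 8/K_v with K_v=0.12 → 200/3.
Total e_ss = 200/3.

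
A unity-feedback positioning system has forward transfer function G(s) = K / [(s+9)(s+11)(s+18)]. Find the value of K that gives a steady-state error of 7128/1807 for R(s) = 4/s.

System type = 0 (no poles at s=0).
K_p = lim_{s→0} G(s) = K / (9·11·18) = (1/1782)·K.
e_ss = 4/(1 + K_p) = 7128/1807 ⇒ 1 + (1/1782)·K = 1807/1782 ⇒ K = 25.

25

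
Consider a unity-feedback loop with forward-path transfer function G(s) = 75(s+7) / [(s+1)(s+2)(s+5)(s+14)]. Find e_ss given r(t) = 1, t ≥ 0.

4/19

The open loop has no poles at the origin → type 0 system.
K_p = lim_{s→0} G(s) = 75·7 / (1·2·5·14) = 3.75.
e_ss = 1/(1 + K_p) = 1/4.75 = 4/19.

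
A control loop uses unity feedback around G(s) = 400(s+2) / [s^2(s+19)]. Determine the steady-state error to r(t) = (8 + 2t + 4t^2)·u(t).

G(s) has two factors of s in the denominator, so the system is type 2. Taking each input component in turn:
  • 8: tracked with zero error.
  • 2t: tracked with zero error.
  • 4t^2: e_ss = 8/K_a with K_a=800/19 → 0.19.
Total e_ss = 0.19.

0.19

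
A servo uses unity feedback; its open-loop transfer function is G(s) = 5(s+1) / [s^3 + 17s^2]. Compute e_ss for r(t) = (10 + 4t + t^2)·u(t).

6.8

The denominator has no term below 17s^2 — 2 poles at s=0, type 2. Treating each term separately:
  • 10: tracked with zero error.
  • 4t: tracked with zero error.
  • t^2: e_ss = 2/K_a with K_a=5/17 → 6.8.
Total e_ss = 6.8.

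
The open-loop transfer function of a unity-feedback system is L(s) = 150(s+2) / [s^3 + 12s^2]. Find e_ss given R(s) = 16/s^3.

0.64

Lowest-order denominator term is 12s^2, so the open loop has 2 poles at the origin → type 2 system.
K_a = lim_{s→0} s^2·L(s) = 150·2 / 12 = 25.
r(t) = 8t^2 gives R(s) = 16/s^3.
e_ss = 16/K_a = 16/25 = 0.64.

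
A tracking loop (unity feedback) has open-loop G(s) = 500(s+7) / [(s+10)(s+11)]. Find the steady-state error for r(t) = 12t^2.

infinity

No free integrators in G(s): this is a type 0 system.
K_a = lim_{s→0} s^2·G(s) = 0; the steady-state error to this parabolic input grows without bound.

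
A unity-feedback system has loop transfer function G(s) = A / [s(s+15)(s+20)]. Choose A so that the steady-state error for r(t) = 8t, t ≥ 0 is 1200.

2

G(s) has one factor of s in the denominator, so the system is type 1.
K_v = lim_{s→0} s·G(s) = A / (15·20) = (1/300)·A.
e_ss = 8/K_v = 1200 ⇒ K_v = 1/150 ⇒ A = (1/150)/(1/300) = 2.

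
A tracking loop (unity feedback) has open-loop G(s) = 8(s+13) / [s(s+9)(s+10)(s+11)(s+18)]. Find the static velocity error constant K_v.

26/4455

System type = 1 (one pole at s=0).
K_v = lim_{s→0} s·G(s) = 8·13 / (9·10·11·18) = 26/4455.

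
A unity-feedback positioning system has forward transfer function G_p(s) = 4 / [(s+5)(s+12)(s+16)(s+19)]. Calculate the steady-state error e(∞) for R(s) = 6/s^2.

G_p(s) has no factors of s in the denominator, so the system is type 0.
For a type-0 system K_v = 0, so e_ss to a ramp input is unbounded.

infinity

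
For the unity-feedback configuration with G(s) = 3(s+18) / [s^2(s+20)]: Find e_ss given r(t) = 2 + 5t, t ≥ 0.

0

System type = 2 (two poles at s=0). Taking each input component in turn:
  • 2: tracked with zero error.
  • 5t: tracked with zero error.
Total e_ss = 0.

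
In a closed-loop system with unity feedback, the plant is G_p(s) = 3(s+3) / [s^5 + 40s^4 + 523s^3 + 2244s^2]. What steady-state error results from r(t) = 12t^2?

5984

The denominator has no term below 2244s^2 — 2 poles at s=0, type 2.
K_a = lim_{s→0} s^2·G_p(s) = 3·3 / 2244 = 3/748.
r(t) = 12t^2 gives R(s) = 24/s^3.
e_ss = 24/K_a = 24/(3/748) = 5984.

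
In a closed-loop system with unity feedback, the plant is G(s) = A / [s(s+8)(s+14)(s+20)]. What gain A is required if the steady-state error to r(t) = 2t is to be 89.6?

50

One free integrator in G(s): this is a type 1 system.
K_v = lim_{s→0} s·G(s) = A / (8·14·20) = (1/2240)·A.
e_ss = 2/K_v = 89.6 ⇒ K_v = 5/224 ⇒ A = (5/224)/(1/2240) = 50.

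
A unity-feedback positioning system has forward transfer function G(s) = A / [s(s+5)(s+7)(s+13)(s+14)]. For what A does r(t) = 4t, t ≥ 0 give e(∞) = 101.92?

G(s) has one factor of s in the denominator, so the system is type 1.
K_v = lim_{s→0} s·G(s) = A / (5·7·13·14) = (1/6370)·A.
e_ss = 4/K_v = 101.92 ⇒ K_v = 25/637 ⇒ A = (25/637)/(1/6370) = 250.

250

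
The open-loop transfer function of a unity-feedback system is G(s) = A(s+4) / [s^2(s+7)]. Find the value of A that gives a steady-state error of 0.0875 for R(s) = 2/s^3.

40

G(s) has two factors of s in the denominator, so the system is type 2.
K_a = lim_{s→0} s^2·G(s) = A·4 / (7) = (4/7)·A.
e_ss = 2/K_a = 0.0875 ⇒ K_a = 160/7 ⇒ A = (160/7)/(4/7) = 40.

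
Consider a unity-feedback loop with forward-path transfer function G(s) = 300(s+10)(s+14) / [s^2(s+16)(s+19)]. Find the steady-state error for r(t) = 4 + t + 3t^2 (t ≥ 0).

38/875

System type = 2 (two poles at s=0). Treating each term separately:
  • 4: tracked with zero error.
  • t: tracked with zero error.
  • 3t^2: e_ss = 6/K_a with K_a=2625/19 → 38/875.
Total e_ss = 38/875.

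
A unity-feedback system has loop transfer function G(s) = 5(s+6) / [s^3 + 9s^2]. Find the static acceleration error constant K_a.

10/3

The denominator has no term below 9s^2 — 2 poles at s=0, type 2.
K_a = lim_{s→0} s^2·G(s) = 5·6 / 9 = 10/3.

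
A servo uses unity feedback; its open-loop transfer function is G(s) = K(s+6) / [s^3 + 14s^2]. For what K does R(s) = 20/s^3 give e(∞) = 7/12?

80

Factoring s^2 from the denominator leaves a polynomial with constant term 14, so the system is type 2.
K_a = lim_{s→0} s^2·G(s) = K·6 / 14 = (3/7)·K.
e_ss = 20/K_a = 7/12 ⇒ K_a = 240/7 ⇒ K = (240/7)/(3/7) = 80.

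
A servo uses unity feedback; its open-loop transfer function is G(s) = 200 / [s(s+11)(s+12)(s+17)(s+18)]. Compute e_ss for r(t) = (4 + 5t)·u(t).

The open loop has one pole at the origin → type 1 system. Treating each term separately:
  • 4: tracked with zero error.
  • 5t: e_ss = 5/K_v with K_v=25/5049 → 1009.8.
Total e_ss = 1009.8.

1009.8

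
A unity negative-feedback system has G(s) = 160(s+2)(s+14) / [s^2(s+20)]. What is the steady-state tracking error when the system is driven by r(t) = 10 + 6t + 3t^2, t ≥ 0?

G(s) has two factors of s in the denominator, so the system is type 2. Treating each term separately:
  • 10: tracked with zero error.
  • 6t: tracked with zero error.
  • 3t^2: e_ss = 6/K_a with K_a=224 → 3/112.
Total e_ss = 3/112.

3/112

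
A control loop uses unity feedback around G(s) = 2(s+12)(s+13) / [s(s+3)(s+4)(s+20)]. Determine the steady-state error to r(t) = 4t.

40/13

The open loop has one pole at the origin → type 1 system.
K_v = lim_{s→0} s·G(s) = 2·12·13 / (3·4·20) = 1.3.
e_ss = 4/K_v = 4/1.3 = 40/13.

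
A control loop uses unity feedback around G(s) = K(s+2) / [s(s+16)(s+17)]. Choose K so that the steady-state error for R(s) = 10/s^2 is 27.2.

The open loop has one pole at the origin → type 1 system.
K_v = lim_{s→0} s·G(s) = K·2 / (16·17) = (1/136)·K.
e_ss = 10/K_v = 27.2 ⇒ K_v = 25/68 ⇒ K = (25/68)/(1/136) = 50.

50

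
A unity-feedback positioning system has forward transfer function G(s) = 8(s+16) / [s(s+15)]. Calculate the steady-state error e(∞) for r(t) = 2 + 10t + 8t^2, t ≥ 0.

One free integrator in G(s): this is a type 1 system. By superposition:
  • 2: tracked with zero error.
  • 10t: e_ss = 10/K_v with K_v=128/15 → 75/64.
  • 8t^2: a type-1 system cannot track it, e_ss → ∞.
The unbounded component dominates.

infinity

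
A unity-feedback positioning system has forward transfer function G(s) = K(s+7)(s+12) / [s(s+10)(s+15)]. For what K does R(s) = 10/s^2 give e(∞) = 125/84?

G(s) has one factor of s in the denominator, so the system is type 1.
K_v = lim_{s→0} s·G(s) = K·7·12 / (10·15) = 0.56·K.
e_ss = 10/K_v = 125/84 ⇒ K_v = 6.72 ⇒ K = 6.72/0.56 = 12.

12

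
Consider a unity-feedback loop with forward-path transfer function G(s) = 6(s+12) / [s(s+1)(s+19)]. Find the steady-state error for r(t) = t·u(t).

19/72

System type = 1 (one pole at s=0).
K_v = lim_{s→0} s·G(s) = 6·12 / (1·19) = 72/19.
e_ss = 1/K_v = 1/(72/19) = 19/72.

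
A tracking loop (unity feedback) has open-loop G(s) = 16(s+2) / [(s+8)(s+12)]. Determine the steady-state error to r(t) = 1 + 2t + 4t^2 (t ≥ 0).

infinity

System type = 0 (no poles at s=0). By superposition:
  • 1: e_ss = 1/(1+K_p) with K_p=1/3 → 0.75.
  • 2t: a type-0 system cannot track it, e_ss → ∞.
  • 4t^2: a type-0 system cannot track it, e_ss → ∞.
The unbounded component dominates.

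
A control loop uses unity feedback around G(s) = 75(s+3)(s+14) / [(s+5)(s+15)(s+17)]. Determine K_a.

0

The open loop has no poles at the origin → type 0 system.
K_a = lim_{s→0} s^2·G(s) = 0 (the extra factor of s kills the finite limit).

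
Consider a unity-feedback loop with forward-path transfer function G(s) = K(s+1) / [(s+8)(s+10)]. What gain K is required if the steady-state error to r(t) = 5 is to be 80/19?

G(s) has no factors of s in the denominator, so the system is type 0.
K_p = lim_{s→0} G(s) = K·1 / (8·10) = 0.0125·K.
e_ss = 5/(1 + K_p) = 80/19 ⇒ 1 + 0.0125·K = 1.1875 ⇒ K = 15.

15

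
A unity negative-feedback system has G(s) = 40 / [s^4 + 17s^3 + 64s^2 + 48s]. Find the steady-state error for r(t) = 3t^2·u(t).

The denominator has no term below 48s — 1 pole at s=0, type 1.
For a type-1 system K_a = 0, so e_ss to a parabolic input is unbounded.

infinity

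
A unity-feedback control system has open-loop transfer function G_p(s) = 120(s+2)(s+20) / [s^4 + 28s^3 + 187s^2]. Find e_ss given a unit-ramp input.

0

Lowest-order denominator term is 187s^2, so the open loop has 2 poles at the origin → type 2 system.
K_v = ∞ for a type-2 system; e_ss to a ramp is zero.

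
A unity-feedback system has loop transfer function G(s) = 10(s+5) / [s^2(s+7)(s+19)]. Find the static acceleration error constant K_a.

The open loop has two poles at the origin → type 2 system.
K_a = lim_{s→0} s^2·G(s) = 10·5 / (7·19) = 50/133.

50/133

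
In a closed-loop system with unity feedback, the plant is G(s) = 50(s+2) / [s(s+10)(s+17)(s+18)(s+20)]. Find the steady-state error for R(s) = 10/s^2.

One free integrator in G(s): this is a type 1 system.
K_v = lim_{s→0} s·G(s) = 50·2 / (10·17·18·20) = 1/612.
e_ss = 10/K_v = 10/(1/612) = 6120.

6120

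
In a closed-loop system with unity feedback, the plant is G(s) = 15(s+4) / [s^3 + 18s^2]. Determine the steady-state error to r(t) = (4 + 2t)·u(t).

0

The denominator has no term below 18s^2 — 2 poles at s=0, type 2. Taking each input component in turn:
  • 4: tracked with zero error.
  • 2t: tracked with zero error.
Total e_ss = 0.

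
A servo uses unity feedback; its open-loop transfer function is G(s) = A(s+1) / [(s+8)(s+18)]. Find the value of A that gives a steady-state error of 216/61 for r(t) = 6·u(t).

100

The open loop has no poles at the origin → type 0 system.
K_p = lim_{s→0} G(s) = A·1 / (8·18) = (1/144)·A.
e_ss = 6/(1 + K_p) = 216/61 ⇒ 1 + (1/144)·A = 61/36 ⇒ A = 100.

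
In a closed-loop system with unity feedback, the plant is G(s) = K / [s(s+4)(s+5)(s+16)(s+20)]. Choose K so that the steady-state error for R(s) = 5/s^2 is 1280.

25

One free integrator in G(s): this is a type 1 system.
K_v = lim_{s→0} s·G(s) = K / (4·5·16·20) = (1/6400)·K.
e_ss = 5/K_v = 1280 ⇒ K_v = 1/256 ⇒ K = (1/256)/(1/6400) = 25.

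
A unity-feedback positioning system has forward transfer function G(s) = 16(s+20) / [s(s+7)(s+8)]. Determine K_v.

System type = 1 (one pole at s=0).
K_v = lim_{s→0} s·G(s) = 16·20 / (7·8) = 40/7.

40/7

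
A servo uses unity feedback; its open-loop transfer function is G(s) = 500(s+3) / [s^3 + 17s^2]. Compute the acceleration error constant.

1500/17

Factoring s^2 from the denominator leaves a polynomial with constant term 17, so the system is type 2.
K_a = lim_{s→0} s^2·G(s) = 500·3 / 17 = 1500/17.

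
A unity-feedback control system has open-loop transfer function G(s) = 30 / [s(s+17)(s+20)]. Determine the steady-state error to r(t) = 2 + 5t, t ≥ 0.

One free integrator in G(s): this is a type 1 system. Treating each term separately:
  • 2: tracked with zero error.
  • 5t: e_ss = 5/K_v with K_v=3/34 → 170/3.
Total e_ss = 170/3.

170/3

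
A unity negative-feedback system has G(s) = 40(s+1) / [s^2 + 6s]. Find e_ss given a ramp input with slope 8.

Factoring s from the denominator leaves a polynomial with constant term 6, so the system is type 1.
K_v = lim_{s→0} s·G(s) = 40·1 / 6 = 20/3.
e_ss = 8/K_v = 8/(20/3) = 1.2.

1.2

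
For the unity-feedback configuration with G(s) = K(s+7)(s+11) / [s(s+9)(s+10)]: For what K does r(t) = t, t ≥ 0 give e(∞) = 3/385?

The open loop has one pole at the origin → type 1 system.
K_v = lim_{s→0} s·G(s) = K·7·11 / (9·10) = (77/90)·K.
e_ss = 1/K_v = 3/385 ⇒ K_v = 385/3 ⇒ K = (385/3)/(77/90) = 150.

150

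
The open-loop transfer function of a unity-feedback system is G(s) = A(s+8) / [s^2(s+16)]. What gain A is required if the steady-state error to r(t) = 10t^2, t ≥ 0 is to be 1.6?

25

The open loop has two poles at the origin → type 2 system.
K_a = lim_{s→0} s^2·G(s) = A·8 / (16) = 0.5·A.
e_ss = 20/K_a = 1.6 ⇒ K_a = 12.5 ⇒ A = 12.5/0.5 = 25.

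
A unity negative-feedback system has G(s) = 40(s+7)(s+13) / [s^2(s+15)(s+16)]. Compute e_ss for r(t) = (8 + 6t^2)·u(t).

G(s) has two factors of s in the denominator, so the system is type 2. Treating each term separately:
  • 8: tracked with zero error.
  • 6t^2: e_ss = 12/K_a with K_a=91/6 → 72/91.
Total e_ss = 72/91.

72/91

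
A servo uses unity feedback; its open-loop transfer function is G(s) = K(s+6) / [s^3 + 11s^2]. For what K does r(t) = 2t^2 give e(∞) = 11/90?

The denominator has no term below 11s^2 — 2 poles at s=0, type 2.
K_a = lim_{s→0} s^2·G(s) = K·6 / 11 = (6/11)·K.
e_ss = 4/K_a = 11/90 ⇒ K_a = 360/11 ⇒ K = (360/11)/(6/11) = 60.

60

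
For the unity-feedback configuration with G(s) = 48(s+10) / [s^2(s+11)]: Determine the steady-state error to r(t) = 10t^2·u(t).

11/24

System type = 2 (two poles at s=0).
K_a = lim_{s→0} s^2·G(s) = 48·10 / (11) = 480/11.
r(t) = 10t^2 gives R(s) = 20/s^3.
e_ss = 20/K_a = 20/(480/11) = 11/24.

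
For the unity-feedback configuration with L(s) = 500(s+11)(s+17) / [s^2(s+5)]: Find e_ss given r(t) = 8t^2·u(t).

4/4675

System type = 2 (two poles at s=0).
K_a = lim_{s→0} s^2·L(s) = 500·11·17 / (5) = 18700.
r(t) = 8t^2 gives R(s) = 16/s^3.
e_ss = 16/K_a = 16/18700 = 4/4675.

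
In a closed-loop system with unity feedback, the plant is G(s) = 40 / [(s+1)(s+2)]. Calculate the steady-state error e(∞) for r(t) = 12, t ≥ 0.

No free integrators in G(s): this is a type 0 system.
K_p = lim_{s→0} G(s) = 40 / (1·2) = 20.
e_ss = 12/(1 + K_p) = 12/21 = 4/7.

4/7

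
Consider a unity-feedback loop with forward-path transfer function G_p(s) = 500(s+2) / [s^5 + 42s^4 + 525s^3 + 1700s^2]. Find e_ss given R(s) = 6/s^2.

The denominator has no term below 1700s^2 — 2 poles at s=0, type 2.
A type-2 system has K_v = ∞, so it tracks a ramp input with zero steady-state error.

0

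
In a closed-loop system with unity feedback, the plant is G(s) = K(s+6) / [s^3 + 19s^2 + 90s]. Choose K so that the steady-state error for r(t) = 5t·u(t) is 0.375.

200

The denominator has no term below 90s — 1 pole at s=0, type 1.
K_v = lim_{s→0} s·G(s) = K·6 / 90 = (1/15)·K.
e_ss = 5/K_v = 0.375 ⇒ K_v = 40/3 ⇒ K = (40/3)/(1/15) = 200.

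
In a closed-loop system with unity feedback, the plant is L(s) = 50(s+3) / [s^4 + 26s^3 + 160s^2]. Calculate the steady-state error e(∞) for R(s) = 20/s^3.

64/3

The denominator has no term below 160s^2 — 2 poles at s=0, type 2.
K_a = lim_{s→0} s^2·L(s) = 50·3 / 160 = 0.9375.
r(t) = 10t^2 gives R(s) = 20/s^3.
e_ss = 20/K_a = 20/0.9375 = 64/3.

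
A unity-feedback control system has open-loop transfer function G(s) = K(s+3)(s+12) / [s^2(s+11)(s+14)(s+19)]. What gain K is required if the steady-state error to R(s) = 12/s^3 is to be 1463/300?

System type = 2 (two poles at s=0).
K_a = lim_{s→0} s^2·G(s) = K·3·12 / (11·14·19) = (18/1463)·K.
e_ss = 12/K_a = 1463/300 ⇒ K_a = 3600/1463 ⇒ K = (3600/1463)/(18/1463) = 200.

200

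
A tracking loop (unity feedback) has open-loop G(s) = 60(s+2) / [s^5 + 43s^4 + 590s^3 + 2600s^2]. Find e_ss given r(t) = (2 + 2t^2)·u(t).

260/3

Lowest-order denominator term is 2600s^2, so the open loop has 2 poles at the origin → type 2 system. Treating each term separately:
  • 2: tracked with zero error.
  • 2t^2: e_ss = 4/K_a with K_a=3/65 → 260/3.
Total e_ss = 260/3.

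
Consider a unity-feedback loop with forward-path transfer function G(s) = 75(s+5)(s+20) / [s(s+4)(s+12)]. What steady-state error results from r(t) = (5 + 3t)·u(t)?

0.0192

The open loop has one pole at the origin → type 1 system. Treating each term separately:
  • 5: tracked with zero error.
  • 3t: e_ss = 3/K_v with K_v=156.25 → 0.0192.
Total e_ss = 0.0192.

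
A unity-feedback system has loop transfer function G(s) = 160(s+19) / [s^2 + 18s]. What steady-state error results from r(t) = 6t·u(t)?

The denominator has no term below 18s — 1 pole at s=0, type 1.
K_v = lim_{s→0} s·G(s) = 160·19 / 18 = 1520/9.
e_ss = 6/K_v = 6/(1520/9) = 27/760.

27/760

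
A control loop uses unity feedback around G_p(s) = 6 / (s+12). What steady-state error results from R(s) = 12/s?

8

System type = 0 (no poles at s=0).
K_p = lim_{s→0} G_p(s) = 6 / (12) = 0.5.
e_ss = 12/(1 + K_p) = 12/1.5 = 8.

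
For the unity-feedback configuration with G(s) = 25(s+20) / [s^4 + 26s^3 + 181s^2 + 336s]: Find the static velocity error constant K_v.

Factoring s from the denominator leaves a polynomial with constant term 336, so the system is type 1.
K_v = lim_{s→0} s·G(s) = 25·20 / 336 = 125/84.

125/84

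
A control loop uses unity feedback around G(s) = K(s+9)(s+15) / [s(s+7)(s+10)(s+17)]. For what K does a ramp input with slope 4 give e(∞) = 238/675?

100

The open loop has one pole at the origin → type 1 system.
K_v = lim_{s→0} s·G(s) = K·9·15 / (7·10·17) = (27/238)·K.
e_ss = 4/K_v = 238/675 ⇒ K_v = 1350/119 ⇒ K = (1350/119)/(27/238) = 100.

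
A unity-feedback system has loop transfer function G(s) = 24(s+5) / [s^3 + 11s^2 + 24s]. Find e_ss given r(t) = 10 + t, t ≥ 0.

0.2

Lowest-order denominator term is 24s, so the open loop has 1 pole at the origin → type 1 system. Taking each input component in turn:
  • 10: tracked with zero error.
  • t: e_ss = 1/K_v with K_v=5 → 0.2.
Total e_ss = 0.2.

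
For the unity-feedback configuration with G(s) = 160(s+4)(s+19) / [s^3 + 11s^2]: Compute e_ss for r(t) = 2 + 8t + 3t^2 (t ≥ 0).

33/6080

Lowest-order denominator term is 11s^2, so the open loop has 2 poles at the origin → type 2 system. By superposition:
  • 2: tracked with zero error.
  • 8t: tracked with zero error.
  • 3t^2: e_ss = 6/K_a with K_a=12160/11 → 33/6080.
Total e_ss = 33/6080.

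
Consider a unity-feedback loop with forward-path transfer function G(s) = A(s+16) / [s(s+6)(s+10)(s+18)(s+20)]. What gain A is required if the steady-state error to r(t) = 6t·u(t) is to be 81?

One free integrator in G(s): this is a type 1 system.
K_v = lim_{s→0} s·G(s) = A·16 / (6·10·18·20) = (1/1350)·A.
e_ss = 6/K_v = 81 ⇒ K_v = 2/27 ⇒ A = (2/27)/(1/1350) = 100.

100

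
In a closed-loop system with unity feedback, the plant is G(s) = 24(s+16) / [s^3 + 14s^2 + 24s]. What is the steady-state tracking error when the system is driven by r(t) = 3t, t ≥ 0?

0.1875

Factoring s from the denominator leaves a polynomial with constant term 24, so the system is type 1.
K_v = lim_{s→0} s·G(s) = 24·16 / 24 = 16.
e_ss = 3/K_v = 3/16 = 0.1875.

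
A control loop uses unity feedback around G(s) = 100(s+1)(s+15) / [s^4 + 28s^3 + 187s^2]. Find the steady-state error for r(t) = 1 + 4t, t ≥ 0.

The denominator has no term below 187s^2 — 2 poles at s=0, type 2. By superposition:
  • 1: tracked with zero error.
  • 4t: tracked with zero error.
Total e_ss = 0.

0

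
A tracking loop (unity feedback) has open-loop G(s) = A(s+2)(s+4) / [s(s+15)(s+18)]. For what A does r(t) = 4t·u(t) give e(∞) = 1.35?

System type = 1 (one pole at s=0).
K_v = lim_{s→0} s·G(s) = A·2·4 / (15·18) = (4/135)·A.
e_ss = 4/K_v = 1.35 ⇒ K_v = 80/27 ⇒ A = (80/27)/(4/135) = 100.

100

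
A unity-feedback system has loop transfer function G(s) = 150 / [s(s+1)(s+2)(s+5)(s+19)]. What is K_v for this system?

One free integrator in G(s): this is a type 1 system.
K_v = lim_{s→0} s·G(s) = 150 / (1·2·5·19) = 15/19.

15/19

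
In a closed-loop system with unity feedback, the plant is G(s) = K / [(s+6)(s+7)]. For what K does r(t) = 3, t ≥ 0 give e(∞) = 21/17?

60

No free integrators in G(s): this is a type 0 system.
K_p = lim_{s→0} G(s) = K / (6·7) = (1/42)·K.
e_ss = 3/(1 + K_p) = 21/17 ⇒ 1 + (1/42)·K = 17/7 ⇒ K = 60.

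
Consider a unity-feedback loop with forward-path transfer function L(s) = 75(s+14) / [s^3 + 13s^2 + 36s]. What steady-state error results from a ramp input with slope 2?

Factoring s from the denominator leaves a polynomial with constant term 36, so the system is type 1.
K_v = lim_{s→0} s·L(s) = 75·14 / 36 = 175/6.
e_ss = 2/K_v = 2/(175/6) = 12/175.

12/175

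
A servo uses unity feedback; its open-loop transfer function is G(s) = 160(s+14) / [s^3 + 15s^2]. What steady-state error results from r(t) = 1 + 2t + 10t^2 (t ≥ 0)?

15/112

Factoring s^2 from the denominator leaves a polynomial with constant term 15, so the system is type 2. Treating each term separately:
  • 1: tracked with zero error.
  • 2t: tracked with zero error.
  • 10t^2: e_ss = 20/K_a with K_a=448/3 → 15/112.
Total e_ss = 15/112.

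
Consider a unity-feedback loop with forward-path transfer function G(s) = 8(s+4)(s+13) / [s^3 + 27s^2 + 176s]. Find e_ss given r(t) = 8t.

44/13

Factoring s from the denominator leaves a polynomial with constant term 176, so the system is type 1.
K_v = lim_{s→0} s·G(s) = 8·4·13 / 176 = 26/11.
e_ss = 8/K_v = 8/(26/11) = 44/13.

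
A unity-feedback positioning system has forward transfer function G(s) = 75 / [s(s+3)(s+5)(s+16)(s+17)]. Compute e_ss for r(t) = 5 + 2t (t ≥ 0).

108.8

System type = 1 (one pole at s=0). Taking each input component in turn:
  • 5: tracked with zero error.
  • 2t: e_ss = 2/K_v with K_v=5/272 → 108.8.
Total e_ss = 108.8.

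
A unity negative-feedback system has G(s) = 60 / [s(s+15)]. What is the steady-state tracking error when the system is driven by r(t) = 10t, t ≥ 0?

System type = 1 (one pole at s=0).
K_v = lim_{s→0} s·G(s) = 60 / (15) = 4.
e_ss = 10/K_v = 10/4 = 2.5.

2.5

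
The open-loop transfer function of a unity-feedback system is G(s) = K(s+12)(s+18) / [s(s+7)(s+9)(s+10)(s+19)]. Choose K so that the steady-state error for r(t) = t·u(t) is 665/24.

2

The open loop has one pole at the origin → type 1 system.
K_v = lim_{s→0} s·G(s) = K·12·18 / (7·9·10·19) = (12/665)·K.
e_ss = 1/K_v = 665/24 ⇒ K_v = 24/665 ⇒ K = (24/665)/(12/665) = 2.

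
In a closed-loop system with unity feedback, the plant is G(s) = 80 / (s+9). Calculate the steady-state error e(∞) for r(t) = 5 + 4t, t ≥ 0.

infinity

G(s) has no factors of s in the denominator, so the system is type 0. Treating each term separately:
  • 5: e_ss = 5/(1+K_p) with K_p=80/9 → 45/89.
  • 4t: a type-0 system cannot track it, e_ss → ∞.
The unbounded component dominates.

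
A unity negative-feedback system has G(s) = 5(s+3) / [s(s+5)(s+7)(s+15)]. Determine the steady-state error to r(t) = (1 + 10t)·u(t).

One free integrator in G(s): this is a type 1 system. Treating each term separately:
  • 1: tracked with zero error.
  • 10t: e_ss = 10/K_v with K_v=1/35 → 350.
Total e_ss = 350.

350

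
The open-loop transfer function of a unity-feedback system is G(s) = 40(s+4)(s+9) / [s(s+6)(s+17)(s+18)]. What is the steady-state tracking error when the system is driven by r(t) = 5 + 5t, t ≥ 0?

6.375

G(s) has one factor of s in the denominator, so the system is type 1. By superposition:
  • 5: tracked with zero error.
  • 5t: e_ss = 5/K_v with K_v=40/51 → 6.375.
Total e_ss = 6.375.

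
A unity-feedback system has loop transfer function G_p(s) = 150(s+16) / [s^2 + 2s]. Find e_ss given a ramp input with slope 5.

1/240

Lowest-order denominator term is 2s, so the open loop has 1 pole at the origin → type 1 system.
K_v = lim_{s→0} s·G_p(s) = 150·16 / 2 = 1200.
e_ss = 5/K_v = 5/1200 = 1/240.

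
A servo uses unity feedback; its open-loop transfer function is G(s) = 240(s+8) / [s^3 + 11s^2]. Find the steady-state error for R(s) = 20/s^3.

11/96

Factoring s^2 from the denominator leaves a polynomial with constant term 11, so the system is type 2.
K_a = lim_{s→0} s^2·G(s) = 240·8 / 11 = 1920/11.
r(t) = 10t^2 gives R(s) = 20/s^3.
e_ss = 20/K_a = 20/(1920/11) = 11/96.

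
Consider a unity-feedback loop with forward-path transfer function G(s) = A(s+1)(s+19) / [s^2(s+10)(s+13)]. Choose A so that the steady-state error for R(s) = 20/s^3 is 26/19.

100

System type = 2 (two poles at s=0).
K_a = lim_{s→0} s^2·G(s) = A·1·19 / (10·13) = (19/130)·A.
e_ss = 20/K_a = 26/19 ⇒ K_a = 190/13 ⇒ A = (190/13)/(19/130) = 100.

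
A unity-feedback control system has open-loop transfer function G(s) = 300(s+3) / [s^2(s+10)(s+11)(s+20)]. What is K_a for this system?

9/22

G(s) has two factors of s in the denominator, so the system is type 2.
K_a = lim_{s→0} s^2·G(s) = 300·3 / (10·11·20) = 9/22.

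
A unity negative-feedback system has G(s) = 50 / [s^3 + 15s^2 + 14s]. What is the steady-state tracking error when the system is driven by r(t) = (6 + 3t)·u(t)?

0.84

Factoring s from the denominator leaves a polynomial with constant term 14, so the system is type 1. Treating each term separately:
  • 6: tracked with zero error.
  • 3t: e_ss = 3/K_v with K_v=25/7 → 0.84.
Total e_ss = 0.84.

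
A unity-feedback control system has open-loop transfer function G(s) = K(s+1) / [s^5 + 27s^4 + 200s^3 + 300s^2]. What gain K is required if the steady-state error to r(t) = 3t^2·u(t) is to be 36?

Factoring s^2 from the denominator leaves a polynomial with constant term 300, so the system is type 2.
K_a = lim_{s→0} s^2·G(s) = K·1 / 300 = (1/300)·K.
e_ss = 6/K_a = 36 ⇒ K_a = 1/6 ⇒ K = (1/6)/(1/300) = 50.

50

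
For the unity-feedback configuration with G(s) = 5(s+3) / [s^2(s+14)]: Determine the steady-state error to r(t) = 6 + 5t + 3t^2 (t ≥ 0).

The open loop has two poles at the origin → type 2 system. Treating each term separately:
  • 6: tracked with zero error.
  • 5t: tracked with zero error.
  • 3t^2: e_ss = 6/K_a with K_a=15/14 → 5.6.
Total e_ss = 5.6.

5.6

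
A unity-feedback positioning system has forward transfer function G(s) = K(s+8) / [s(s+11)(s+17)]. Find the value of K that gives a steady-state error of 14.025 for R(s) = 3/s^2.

5

The open loop has one pole at the origin → type 1 system.
K_v = lim_{s→0} s·G(s) = K·8 / (11·17) = (8/187)·K.
e_ss = 3/K_v = 14.025 ⇒ K_v = 40/187 ⇒ K = (40/187)/(8/187) = 5.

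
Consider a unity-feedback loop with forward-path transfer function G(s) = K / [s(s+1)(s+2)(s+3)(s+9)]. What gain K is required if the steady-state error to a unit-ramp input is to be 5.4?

G(s) has one factor of s in the denominator, so the system is type 1.
K_v = lim_{s→0} s·G(s) = K / (1·2·3·9) = (1/54)·K.
e_ss = 1/K_v = 5.4 ⇒ K_v = 5/27 ⇒ K = (5/27)/(1/54) = 10.

10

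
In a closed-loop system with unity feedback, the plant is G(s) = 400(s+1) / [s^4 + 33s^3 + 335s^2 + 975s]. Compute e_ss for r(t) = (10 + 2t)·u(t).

4.875

Lowest-order denominator term is 975s, so the open loop has 1 pole at the origin → type 1 system. By superposition:
  • 10: tracked with zero error.
  • 2t: e_ss = 2/K_v with K_v=16/39 → 4.875.
Total e_ss = 4.875.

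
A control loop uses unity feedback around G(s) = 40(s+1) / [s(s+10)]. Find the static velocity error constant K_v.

4

System type = 1 (one pole at s=0).
K_v = lim_{s→0} s·G(s) = 40·1 / (10) = 4.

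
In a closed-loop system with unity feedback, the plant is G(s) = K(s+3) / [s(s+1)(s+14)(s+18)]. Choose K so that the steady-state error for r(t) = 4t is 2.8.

System type = 1 (one pole at s=0).
K_v = lim_{s→0} s·G(s) = K·3 / (1·14·18) = (1/84)·K.
e_ss = 4/K_v = 2.8 ⇒ K_v = 10/7 ⇒ K = (10/7)/(1/84) = 120.

120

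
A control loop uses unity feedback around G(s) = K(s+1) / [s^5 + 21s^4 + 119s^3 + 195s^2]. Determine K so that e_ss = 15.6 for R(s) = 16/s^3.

200

Factoring s^2 from the denominator leaves a polynomial with constant term 195, so the system is type 2.
K_a = lim_{s→0} s^2·G(s) = K·1 / 195 = (1/195)·K.
e_ss = 16/K_a = 15.6 ⇒ K_a = 40/39 ⇒ K = (40/39)/(1/195) = 200.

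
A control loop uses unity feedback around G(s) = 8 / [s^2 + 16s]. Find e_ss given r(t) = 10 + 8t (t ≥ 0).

16

Lowest-order denominator term is 16s, so the open loop has 1 pole at the origin → type 1 system. Taking each input component in turn:
  • 10: tracked with zero error.
  • 8t: e_ss = 8/K_v with K_v=0.5 → 16.
Total e_ss = 16.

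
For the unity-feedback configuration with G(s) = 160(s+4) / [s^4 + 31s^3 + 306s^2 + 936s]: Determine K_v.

80/117

The denominator has no term below 936s — 1 pole at s=0, type 1.
K_v = lim_{s→0} s·G(s) = 160·4 / 936 = 80/117.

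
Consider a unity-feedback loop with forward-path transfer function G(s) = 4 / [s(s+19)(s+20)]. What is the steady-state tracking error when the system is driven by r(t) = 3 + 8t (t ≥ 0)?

One free integrator in G(s): this is a type 1 system. Taking each input component in turn:
  • 3: tracked with zero error.
  • 8t: e_ss = 8/K_v with K_v=1/95 → 760.
Total e_ss = 760.

760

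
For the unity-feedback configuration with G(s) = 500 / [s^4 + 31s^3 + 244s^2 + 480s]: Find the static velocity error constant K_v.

25/24

Lowest-order denominator term is 480s, so the open loop has 1 pole at the origin → type 1 system.
K_v = lim_{s→0} s·G(s) = 500 / 480 = 25/24.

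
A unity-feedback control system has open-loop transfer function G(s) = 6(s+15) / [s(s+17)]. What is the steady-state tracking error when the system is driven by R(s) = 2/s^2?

G(s) has one factor of s in the denominator, so the system is type 1.
K_v = lim_{s→0} s·G(s) = 6·15 / (17) = 90/17.
e_ss = 2/K_v = 2/(90/17) = 17/45.

17/45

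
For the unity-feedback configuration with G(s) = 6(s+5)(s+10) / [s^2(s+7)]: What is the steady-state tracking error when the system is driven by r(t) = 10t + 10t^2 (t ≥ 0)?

System type = 2 (two poles at s=0). Treating each term separately:
  • 10t: tracked with zero error.
  • 10t^2: e_ss = 20/K_a with K_a=300/7 → 7/15.
Total e_ss = 7/15.

7/15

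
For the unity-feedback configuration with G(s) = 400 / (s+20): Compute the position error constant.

20

System type = 0 (no poles at s=0).
K_p = lim_{s→0} G(s) = 400 / (20) = 20.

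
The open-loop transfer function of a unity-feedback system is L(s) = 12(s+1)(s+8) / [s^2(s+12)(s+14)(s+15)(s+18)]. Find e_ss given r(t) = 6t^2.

Two free integrators in L(s): this is a type 2 system.
K_a = lim_{s→0} s^2·L(s) = 12·1·8 / (12·14·15·18) = 2/945.
r(t) = 6t^2 gives R(s) = 12/s^3.
e_ss = 12/K_a = 12/(2/945) = 5670.

5670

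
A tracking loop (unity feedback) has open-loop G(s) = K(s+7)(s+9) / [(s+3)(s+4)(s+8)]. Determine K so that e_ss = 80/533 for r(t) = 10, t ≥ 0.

100

G(s) has no factors of s in the denominator, so the system is type 0.
K_p = lim_{s→0} G(s) = K·7·9 / (3·4·8) = (21/32)·K.
e_ss = 10/(1 + K_p) = 80/533 ⇒ 1 + (21/32)·K = 66.625 ⇒ K = 100.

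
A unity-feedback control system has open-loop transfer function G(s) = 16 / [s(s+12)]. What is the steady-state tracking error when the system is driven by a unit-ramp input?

The open loop has one pole at the origin → type 1 system.
K_v = lim_{s→0} s·G(s) = 16 / (12) = 4/3.
e_ss = 1/K_v = 1/(4/3) = 0.75.

0.75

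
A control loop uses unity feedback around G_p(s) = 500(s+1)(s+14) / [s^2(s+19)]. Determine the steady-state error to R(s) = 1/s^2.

0

The open loop has two poles at the origin → type 2 system.
K_v = ∞ for a type-2 system; e_ss to a ramp is zero.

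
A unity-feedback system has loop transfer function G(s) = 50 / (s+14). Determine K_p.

25/7

The open loop has no poles at the origin → type 0 system.
K_p = lim_{s→0} G(s) = 50 / (14) = 25/7.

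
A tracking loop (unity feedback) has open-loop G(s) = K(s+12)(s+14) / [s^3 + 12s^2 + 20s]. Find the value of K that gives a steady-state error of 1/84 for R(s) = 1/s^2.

Factoring s from the denominator leaves a polynomial with constant term 20, so the system is type 1.
K_v = lim_{s→0} s·G(s) = K·12·14 / 20 = 8.4·K.
e_ss = 1/K_v = 1/84 ⇒ K_v = 84 ⇒ K = 84/8.4 = 10.

10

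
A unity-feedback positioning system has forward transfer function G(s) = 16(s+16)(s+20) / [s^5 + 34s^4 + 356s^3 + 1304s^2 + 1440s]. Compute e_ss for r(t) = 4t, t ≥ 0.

Lowest-order denominator term is 1440s, so the open loop has 1 pole at the origin → type 1 system.
K_v = lim_{s→0} s·G(s) = 16·16·20 / 1440 = 32/9.
e_ss = 4/K_v = 4/(32/9) = 1.125.

1.125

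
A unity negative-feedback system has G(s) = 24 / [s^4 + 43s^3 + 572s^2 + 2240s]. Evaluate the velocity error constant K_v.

3/280

The denominator has no term below 2240s — 1 pole at s=0, type 1.
K_v = lim_{s→0} s·G(s) = 24 / 2240 = 3/280.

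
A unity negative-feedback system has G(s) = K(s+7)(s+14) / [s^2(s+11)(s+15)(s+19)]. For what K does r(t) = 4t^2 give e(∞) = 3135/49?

Two free integrators in G(s): this is a type 2 system.
K_a = lim_{s→0} s^2·G(s) = K·7·14 / (11·15·19) = (98/3135)·K.
e_ss = 8/K_a = 3135/49 ⇒ K_a = 392/3135 ⇒ K = (392/3135)/(98/3135) = 4.

4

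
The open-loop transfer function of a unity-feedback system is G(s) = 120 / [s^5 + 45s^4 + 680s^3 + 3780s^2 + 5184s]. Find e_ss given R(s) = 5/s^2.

216

Factoring s from the denominator leaves a polynomial with constant term 5184, so the system is type 1.
K_v = lim_{s→0} s·G(s) = 120 / 5184 = 5/216.
e_ss = 5/K_v = 5/(5/216) = 216.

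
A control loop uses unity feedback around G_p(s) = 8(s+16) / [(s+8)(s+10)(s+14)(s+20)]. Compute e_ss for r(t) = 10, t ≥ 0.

G_p(s) has no factors of s in the denominator, so the system is type 0.
K_p = lim_{s→0} G_p(s) = 8·16 / (8·10·14·20) = 1/175.
e_ss = 10/(1 + K_p) = 10/(176/175) = 875/88.

875/88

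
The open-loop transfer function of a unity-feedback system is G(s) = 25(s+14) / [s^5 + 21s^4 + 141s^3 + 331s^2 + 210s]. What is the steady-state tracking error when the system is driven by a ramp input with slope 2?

The denominator has no term below 210s — 1 pole at s=0, type 1.
K_v = lim_{s→0} s·G(s) = 25·14 / 210 = 5/3.
e_ss = 2/K_v = 2/(5/3) = 1.2.

1.2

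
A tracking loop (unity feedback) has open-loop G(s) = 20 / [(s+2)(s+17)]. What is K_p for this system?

No free integrators in G(s): this is a type 0 system.
K_p = lim_{s→0} G(s) = 20 / (2·17) = 10/17.

10/17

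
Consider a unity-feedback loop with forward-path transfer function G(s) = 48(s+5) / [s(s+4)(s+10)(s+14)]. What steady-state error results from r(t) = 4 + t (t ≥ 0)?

7/3

System type = 1 (one pole at s=0). Taking each input component in turn:
  • 4: tracked with zero error.
  • t: e_ss = 1/K_v with K_v=3/7 → 7/3.
Total e_ss = 7/3.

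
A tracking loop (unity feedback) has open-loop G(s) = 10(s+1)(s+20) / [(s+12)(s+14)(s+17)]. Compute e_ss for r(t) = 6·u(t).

G(s) has no factors of s in the denominator, so the system is type 0.
K_p = lim_{s→0} G(s) = 10·1·20 / (12·14·17) = 25/357.
e_ss = 6/(1 + K_p) = 6/(382/357) = 1071/191.

1071/191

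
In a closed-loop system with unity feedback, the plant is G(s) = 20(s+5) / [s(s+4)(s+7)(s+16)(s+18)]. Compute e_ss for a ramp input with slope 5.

One free integrator in G(s): this is a type 1 system.
K_v = lim_{s→0} s·G(s) = 20·5 / (4·7·16·18) = 25/2016.
e_ss = 5/K_v = 5/(25/2016) = 403.2.

403.2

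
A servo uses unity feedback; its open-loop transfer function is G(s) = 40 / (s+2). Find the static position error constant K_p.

20

System type = 0 (no poles at s=0).
K_p = lim_{s→0} G(s) = 40 / (2) = 20.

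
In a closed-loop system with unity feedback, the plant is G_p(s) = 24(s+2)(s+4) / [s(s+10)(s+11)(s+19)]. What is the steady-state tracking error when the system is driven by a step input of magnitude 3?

G_p(s) has one factor of s in the denominator, so the system is type 1.
K_p = ∞ for a type-1 system; e_ss to a step is zero.

0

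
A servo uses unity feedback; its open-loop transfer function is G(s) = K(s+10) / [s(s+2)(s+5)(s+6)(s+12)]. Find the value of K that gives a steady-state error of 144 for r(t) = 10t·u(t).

5

System type = 1 (one pole at s=0).
K_v = lim_{s→0} s·G(s) = K·10 / (2·5·6·12) = (1/72)·K.
e_ss = 10/K_v = 144 ⇒ K_v = 5/72 ⇒ K = (5/72)/(1/72) = 5.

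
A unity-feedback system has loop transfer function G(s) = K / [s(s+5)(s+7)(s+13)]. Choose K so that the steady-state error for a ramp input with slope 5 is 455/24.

120

The open loop has one pole at the origin → type 1 system.
K_v = lim_{s→0} s·G(s) = K / (5·7·13) = (1/455)·K.
e_ss = 5/K_v = 455/24 ⇒ K_v = 24/91 ⇒ K = (24/91)/(1/455) = 120.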